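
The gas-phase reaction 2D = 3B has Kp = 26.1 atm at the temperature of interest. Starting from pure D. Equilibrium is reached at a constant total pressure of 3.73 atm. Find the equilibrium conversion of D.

X = 0.670

Take 1 mol D as basis and let X be its fractional conversion, so ξ = 0.5X.
At extent ξ: n_D = 1 − X; n_B = 1.5X.
n_T = Σnᵢ = 1 + 0.5X.
Mole fractions y_i = n_i/n_T; Kp = p_B^3 / (p_D^2) with p_i = y_i·P.
Setting this equal to 26.1 atm and taking the physical root (0 < X < 1) gives X = 0.670.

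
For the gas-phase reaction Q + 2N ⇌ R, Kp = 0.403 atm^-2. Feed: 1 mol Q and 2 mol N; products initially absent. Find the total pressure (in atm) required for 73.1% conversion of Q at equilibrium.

Let X = conversion of Q (basis 1 mol Q); extent of reaction ξ = X.
Species balance: n_Q = 1 − X; n_N = 2 − 2X; n_R = X.
Summing: n_T = 3 − 2X.
Kp = p_R / (p_Q p_N^2) with p_i = (n_i/n_T)·P.
At X = 0.731: the mole-fraction product g(X) = Π y_i^ν_i = 22.21. Since Kp = g(X)·P^{-2}, P = (g/Kp)^(1/2) = (22.21/0.403)^(1/2) = 7.42 atm.

P = 7.42 atm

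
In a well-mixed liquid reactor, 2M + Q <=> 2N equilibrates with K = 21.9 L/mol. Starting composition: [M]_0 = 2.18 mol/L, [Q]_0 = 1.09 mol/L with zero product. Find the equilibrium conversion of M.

Let X = conversion of M; extent ξ = 2.18X/2 mol/L.
Concentrations: [M] = 2.18 − 2.18X; [Q] = 1.09 − 1.09X; [N] = 2.18X.
K = [N]^2 / ([M]^2 [Q]).
Solving K = 21.9 for X ∈ (0,1): X = 0.721.

X = 0.721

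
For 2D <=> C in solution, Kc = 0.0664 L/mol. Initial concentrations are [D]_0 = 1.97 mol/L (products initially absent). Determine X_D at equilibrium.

Let X = conversion of D; extent ξ = 1.97X/2 mol/L.
Concentrations: [D] = 1.97 − 1.97X; [C] = 0.985X.
Kc = [C] / ([D]^2).
This equals 0.0664 at X = 0.177 (the root in 0 < X < 1).

X = 0.177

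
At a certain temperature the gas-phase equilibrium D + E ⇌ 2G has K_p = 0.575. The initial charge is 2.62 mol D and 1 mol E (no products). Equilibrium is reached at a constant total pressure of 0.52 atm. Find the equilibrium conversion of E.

X = 0.426

Basis: 1 mol E initially; let X = conversion of E. Extent ξ = X.
Mole table: n_D = 2.62 − X; n_E = 1 − X; n_G = 2X.
n_T stays at 3.62 (no change in mole number).
With p_i = (n_i/n_T)P, K_p = p_G^2 / (p_D p_E).
Substituting and setting equal to 0.575 gives a polynomial in X; the root in (0,1) is X = 0.426.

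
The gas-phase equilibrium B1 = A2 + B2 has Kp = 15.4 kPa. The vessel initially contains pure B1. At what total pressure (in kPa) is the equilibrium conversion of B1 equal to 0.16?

Let X = conversion of B1 (basis 1 mol B1); extent of reaction ξ = X.
Species balance: n_B1 = 1 − X; n_A2 = X; n_B2 = X.
Total moles n_T = 1 + X.
Kp = p_A2 p_B2 / (p_B1) with p_i = (n_i/n_T)·P.
At X = 0.16: the mole-fraction product g(X) = Π y_i^ν_i = 0.02627. Since Kp = g(X)·P^{1}, P = (Kp/g)^(1/1) = (15.4/0.02627)^(1/1) = 586 kPa.

P = 586 kPa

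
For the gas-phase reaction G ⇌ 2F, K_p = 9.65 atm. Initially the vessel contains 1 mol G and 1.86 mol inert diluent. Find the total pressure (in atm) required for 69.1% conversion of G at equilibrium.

P = 5.54 atm

Basis: 1 mol G initially; let X = conversion of G. Extent ξ = X.
Mole table: n_G = 1 − X; n_F = 2X; n_I = 1.86 (inert).
Summing: n_T = 2.86 + X.
K_p = p_F^2 / (p_G) with p_i = (n_i/n_T)·P.
At X = 0.691: the mole-fraction product g(X) = Π y_i^ν_i = 1.741. Since K_p = g(X)·P^{1}, P = (K_p/g)^(1/1) = (9.65/1.741)^(1/1) = 5.54 atm.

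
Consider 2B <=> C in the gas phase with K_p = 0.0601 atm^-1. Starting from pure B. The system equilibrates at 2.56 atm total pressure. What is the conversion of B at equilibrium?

X = 0.213

Take 1 mol B as basis and let X be its fractional conversion, so ξ = 0.5X.
Moles: n_B = 1 − X; n_C = 0.5X.
Summing: n_T = 1 − 0.5X.
With p_i = (n_i/n_T)P, K_p = p_C / (p_B^2).
This yields a degree-2 equation in X; solving on (0,1), X = 0.213.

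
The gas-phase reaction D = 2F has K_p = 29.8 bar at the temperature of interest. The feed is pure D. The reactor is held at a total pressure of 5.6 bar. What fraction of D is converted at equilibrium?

X = 0.756

Let X = conversion of D (basis 1 mol D); extent of reaction ξ = X.
At extent ξ: n_D = 1 − X; n_F = 2X.
Summing: n_T = 1 + X.
With p_i = (n_i/n_T)P, K_p = p_F^2 / (p_D).
Setting this equal to 29.8 bar and taking the physical root (0 < X < 1) gives X = 0.756.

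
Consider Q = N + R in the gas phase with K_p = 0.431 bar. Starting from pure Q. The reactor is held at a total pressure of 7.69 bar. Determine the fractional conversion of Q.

Basis: 1 mol Q initially; let X = conversion of Q. Extent ξ = X.
Mole table: n_Q = 1 − X; n_N = X; n_R = X.
n_T = Σnᵢ = 1 + X.
y_i = n_i/n_T, p_i = y_i·P. K_p = p_N p_R / (p_Q).
Substituting and setting equal to 0.431 bar gives a polynomial in X; the root in (0,1) is X = 0.230.

X = 0.230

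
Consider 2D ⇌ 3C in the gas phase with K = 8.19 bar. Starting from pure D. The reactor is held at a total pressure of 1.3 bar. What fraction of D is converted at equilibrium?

Take 1 mol D as basis and let X be its fractional conversion, so ξ = 0.5X.
Mole table: n_D = 1 − X; n_C = 1.5X.
n_T = Σnᵢ = 1 + 0.5X.
Mole fractions y_i = n_i/n_T; K = p_C^3 / (p_D^2) with p_i = y_i·P.
This yields a degree-3 equation in X; solving on (0,1), X = 0.660.

X = 0.660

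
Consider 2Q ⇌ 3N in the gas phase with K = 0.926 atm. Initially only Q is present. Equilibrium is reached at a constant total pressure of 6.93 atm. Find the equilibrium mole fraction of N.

y_N = 0.374

Basis: 1 mol Q initially; let X = conversion of Q. Extent ξ = 0.5X.
Moles: n_Q = 1 − X; n_N = 1.5X.
n_T = Σnᵢ = 1 + 0.5X.
y_i = n_i/n_T, p_i = y_i·P. K = p_N^3 / (p_Q^2).
Substituting and setting equal to 0.926 atm gives a polynomial in X; the root in (0,1) is X = 0.285.
Then n_N = 0.427, n_T = 1.14, so y_N = 0.374.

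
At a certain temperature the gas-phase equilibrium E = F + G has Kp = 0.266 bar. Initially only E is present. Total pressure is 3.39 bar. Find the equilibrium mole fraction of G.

Basis: 1 mol E initially; let X = conversion of E. Extent ξ = X.
Moles: n_E = 1 − X; n_F = X; n_G = X.
n_T = Σnᵢ = 1 + X.
y_i = n_i/n_T, p_i = y_i·P. Kp = p_F p_G / (p_E).
This yields a degree-2 equation in X; solving on (0,1), X = 0.270.
Then n_G = 0.27, n_T = 1.27, so y_G = 0.212.

y_G = 0.212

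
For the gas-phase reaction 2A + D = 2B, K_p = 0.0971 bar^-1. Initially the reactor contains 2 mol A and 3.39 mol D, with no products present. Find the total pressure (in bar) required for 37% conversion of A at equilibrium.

P = 5.9 bar

Let X = conversion of A (basis 2 mol A); extent of reaction ξ = X.
At extent ξ: n_A = 2 − 2X; n_D = 3.39 − X; n_B = 2X.
Summing: n_T = 5.39 − X.
K_p = p_B^2 / (p_A^2 p_D) with p_i = (n_i/n_T)·P.
At X = 0.37: the mole-fraction product g(X) = Π y_i^ν_i = 0.5733. Since K_p = g(X)·P^{-1}, P = (g/K_p)^(1/1) = (0.5733/0.0971)^(1/1) = 5.9 bar.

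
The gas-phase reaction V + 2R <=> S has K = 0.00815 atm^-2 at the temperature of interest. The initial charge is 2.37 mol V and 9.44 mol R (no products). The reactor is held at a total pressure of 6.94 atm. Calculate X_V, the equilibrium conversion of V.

Let X = conversion of V (basis 2.37 mol V); extent of reaction ξ = 2.37X.
At extent ξ: n_V = 2.37 − 2.37X; n_R = 9.44 − 4.74X; n_S = 2.37X.
Total moles n_T = 11.8 − 4.74X.
y_i = n_i/n_T, p_i = y_i·P. K = p_S / (p_V p_R^2).
Setting this equal to 0.00815 atm^-2 and taking the physical root (0 < X < 1) gives X = 0.194.

X = 0.194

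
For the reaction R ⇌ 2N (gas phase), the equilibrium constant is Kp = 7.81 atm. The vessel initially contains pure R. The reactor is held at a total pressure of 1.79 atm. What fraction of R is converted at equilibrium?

X = 0.722

Basis: 1 mol R initially; let X = conversion of R. Extent ξ = X.
Species balance: n_R = 1 − X; n_N = 2X.
n_T = Σnᵢ = 1 + X.
With p_i = (n_i/n_T)P, Kp = p_N^2 / (p_R).
This yields a degree-2 equation in X; solving on (0,1), X = 0.722.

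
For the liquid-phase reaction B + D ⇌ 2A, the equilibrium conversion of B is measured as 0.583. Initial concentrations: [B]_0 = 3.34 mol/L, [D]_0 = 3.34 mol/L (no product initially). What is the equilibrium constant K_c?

Let X = conversion of B.
Concentrations: [B] = 3.34 − 3.34X; [D] = 3.34 − 3.34X; [A] = 6.68X.
At X = 0.583: [B] = 1.39, [D] = 1.39, [A] = 3.89.
K_c = [A]^2 / ([B] [D]) = 7.82.

K_c = 7.82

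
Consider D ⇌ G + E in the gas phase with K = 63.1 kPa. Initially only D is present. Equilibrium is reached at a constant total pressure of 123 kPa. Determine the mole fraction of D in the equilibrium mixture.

Basis: 1 mol D initially; let X = conversion of D. Extent ξ = X.
Moles: n_D = 1 − X; n_G = X; n_E = X.
n_T = Σnᵢ = 1 + X.
With p_i = (n_i/n_T)P, K = p_G p_E / (p_D).
Setting this equal to 63.1 kPa and taking the physical root (0 < X < 1) gives X = 0.582.
Then n_D = 0.418, n_T = 1.58, so y_D = 0.264.

y_D = 0.264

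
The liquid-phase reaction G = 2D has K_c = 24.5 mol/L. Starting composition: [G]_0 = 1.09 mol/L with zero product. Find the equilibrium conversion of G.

X = 0.866

Let X = conversion of G; extent ξ = 1.09·X mol/L.
Concentrations: [G] = 1.09 − 1.09X; [D] = 2.18X.
K_c = [D]^2 / ([G]).
This equals 24.5 at X = 0.866 (the root in 0 < X < 1).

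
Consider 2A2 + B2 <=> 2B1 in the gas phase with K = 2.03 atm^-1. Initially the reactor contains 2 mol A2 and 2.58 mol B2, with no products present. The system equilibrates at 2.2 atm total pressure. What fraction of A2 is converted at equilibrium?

Let X = conversion of A2 (basis 2 mol A2); extent of reaction ξ = X.
At extent ξ: n_A2 = 2 − 2X; n_B2 = 2.58 − X; n_B1 = 2X.
n_T = Σnᵢ = 4.58 − X.
With p_i = (n_i/n_T)P, K = p_B1^2 / (p_A2^2 p_B2).
This yields a degree-3 equation in X; solving on (0,1), X = 0.599.

X = 0.599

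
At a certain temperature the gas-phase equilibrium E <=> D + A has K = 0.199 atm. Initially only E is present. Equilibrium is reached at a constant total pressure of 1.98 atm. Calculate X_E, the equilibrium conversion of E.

Let X = conversion of E (basis 1 mol E); extent of reaction ξ = X.
Moles: n_E = 1 − X; n_D = X; n_A = X.
Total moles n_T = 1 + X.
Mole fractions y_i = n_i/n_T; K = p_D p_A / (p_E) with p_i = y_i·P.
This yields a degree-2 equation in X; solving on (0,1), X = 0.302.

X = 0.302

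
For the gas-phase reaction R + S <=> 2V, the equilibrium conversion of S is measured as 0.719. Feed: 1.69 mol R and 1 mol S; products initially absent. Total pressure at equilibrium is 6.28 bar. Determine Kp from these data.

Take 1 mol S as basis and let X be its fractional conversion, so ξ = X.
Species balance: n_R = 1.69 − X; n_S = 1 − X; n_V = 2X.
n_T stays at 2.69 (no change in mole number).
At X = 0.719: n_R = 0.971, n_S = 0.281, n_V = 1.44, n_T = 2.69.
p_i = (n_i/n_T)·P. Kp = p_V^2 / (p_R p_S) = 7.58.

Kp = 7.58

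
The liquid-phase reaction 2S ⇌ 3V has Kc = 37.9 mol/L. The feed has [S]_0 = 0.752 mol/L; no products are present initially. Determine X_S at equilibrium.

Let X = conversion of S; extent ξ = 0.752X/2 mol/L.
Concentrations: [S] = 0.752 − 0.752X; [V] = 1.13X.
Kc = [V]^3 / ([S]^2).
Setting equal to 37.9 and solving for X on (0,1) gives X = 0.811.

X = 0.811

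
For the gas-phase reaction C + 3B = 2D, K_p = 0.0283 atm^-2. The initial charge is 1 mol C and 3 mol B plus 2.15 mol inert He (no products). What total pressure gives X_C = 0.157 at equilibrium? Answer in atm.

Let X = conversion of C (basis 1 mol C); extent of reaction ξ = X.
Mole table: n_C = 1 − X; n_B = 3 − 3X; n_D = 2X; n_I = 2.15 (inert).
Summing: n_T = 6.15 − 2X.
K_p = p_D^2 / (p_C p_B^3) with p_i = (n_i/n_T)·P.
At X = 0.157: the mole-fraction product g(X) = Π y_i^ν_i = 0.2463. Since K_p = g(X)·P^{-2}, P = (g/K_p)^(1/2) = (0.2463/0.0283)^(1/2) = 2.95 atm.

P = 2.95 atm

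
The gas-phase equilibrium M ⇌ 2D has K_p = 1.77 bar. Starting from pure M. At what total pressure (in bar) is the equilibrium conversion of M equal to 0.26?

Let X = conversion of M (basis 1 mol M); extent of reaction ξ = X.
Mole table: n_M = 1 − X; n_D = 2X.
Total moles n_T = 1 + X.
K_p = p_D^2 / (p_M) with p_i = (n_i/n_T)·P.
At X = 0.26: the mole-fraction product g(X) = Π y_i^ν_i = 0.29. Since K_p = g(X)·P^{1}, P = (K_p/g)^(1/1) = (1.77/0.29)^(1/1) = 6.1 bar.

P = 6.1 bar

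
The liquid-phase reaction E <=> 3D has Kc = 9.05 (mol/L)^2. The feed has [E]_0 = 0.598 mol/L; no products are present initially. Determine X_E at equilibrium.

X = 0.674

Let X = conversion of E; extent ξ = 0.598·X mol/L.
Concentrations: [E] = 0.598 − 0.598X; [D] = 1.79X.
Kc = [D]^3 / ([E]).
Setting equal to 9.05 and solving for X on (0,1) gives X = 0.674.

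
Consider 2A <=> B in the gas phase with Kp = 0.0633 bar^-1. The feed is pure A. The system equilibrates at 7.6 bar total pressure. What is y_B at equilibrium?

y_B = 0.262

Take 1 mol A as basis and let X be its fractional conversion, so ξ = 0.5X.
At extent ξ: n_A = 1 − X; n_B = 0.5X.
Total moles n_T = 1 − 0.5X.
y_i = n_i/n_T, p_i = y_i·P. Kp = p_B / (p_A^2).
Setting this equal to 0.0633 bar^-1 and taking the physical root (0 < X < 1) gives X = 0.415.
Then n_B = 0.208, n_T = 0.792, so y_B = 0.262.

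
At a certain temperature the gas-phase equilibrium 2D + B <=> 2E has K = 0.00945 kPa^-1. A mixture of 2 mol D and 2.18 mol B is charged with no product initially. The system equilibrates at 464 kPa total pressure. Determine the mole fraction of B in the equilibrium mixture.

y_B = 0.444

Let X = conversion of D (basis 2 mol D); extent of reaction ξ = X.
At extent ξ: n_D = 2 − 2X; n_B = 2.18 − X; n_E = 2X.
n_T = Σnᵢ = 4.18 − X.
Mole fractions y_i = n_i/n_T; K = p_E^2 / (p_D^2 p_B) with p_i = y_i·P.
Substituting and setting equal to 0.00945 kPa^-1 gives a polynomial in X; the root in (0,1) is X = 0.583.
Then n_B = 1.6, n_T = 3.6, so y_B = 0.444.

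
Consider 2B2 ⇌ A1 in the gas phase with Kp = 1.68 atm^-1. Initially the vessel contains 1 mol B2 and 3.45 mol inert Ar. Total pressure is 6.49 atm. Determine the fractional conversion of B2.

X = 0.649

Let X = conversion of B2 (basis 1 mol B2); extent of reaction ξ = 0.5X.
At extent ξ: n_B2 = 1 − X; n_A1 = 0.5X; n_I = 3.45 (inert).
Total moles n_T = 4.45 − 0.5X.
y_i = n_i/n_T, p_i = y_i·P. Kp = p_A1 / (p_B2^2).
Setting this equal to 1.68 atm^-1 and taking the physical root (0 < X < 1) gives X = 0.649.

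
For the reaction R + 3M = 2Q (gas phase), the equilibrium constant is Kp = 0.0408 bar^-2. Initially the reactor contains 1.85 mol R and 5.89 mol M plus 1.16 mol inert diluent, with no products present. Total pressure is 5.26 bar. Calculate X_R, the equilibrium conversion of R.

Basis: 1.85 mol R initially; let X = conversion of R. Extent ξ = 1.85X.
Mole table: n_R = 1.85 − 1.85X; n_M = 5.89 − 5.55X; n_Q = 3.7X; n_I = 1.16 (inert).
n_T = Σnᵢ = 8.9 − 3.7X.
y_i = n_i/n_T, p_i = y_i·P. Kp = p_Q^2 / (p_R p_M^3).
This yields a degree-4 equation in X; solving on (0,1), X = 0.336.

X = 0.336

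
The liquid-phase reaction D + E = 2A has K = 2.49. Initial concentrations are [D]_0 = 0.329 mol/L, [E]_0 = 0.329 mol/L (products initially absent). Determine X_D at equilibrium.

Let X = conversion of D; extent ξ = 0.329·X mol/L.
Concentrations: [D] = 0.329 − 0.329X; [E] = 0.329 − 0.329X; [A] = 0.658X.
K = [A]^2 / ([D] [E]).
Solving K = 2.49 for X ∈ (0,1): X = 0.441.

X = 0.441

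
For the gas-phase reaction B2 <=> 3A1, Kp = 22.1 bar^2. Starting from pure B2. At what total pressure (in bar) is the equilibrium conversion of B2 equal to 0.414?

P = 4.75 bar

Basis: 1 mol B2 initially; let X = conversion of B2. Extent ξ = X.
Moles: n_B2 = 1 − X; n_A1 = 3X.
n_T = Σnᵢ = 1 + 2X.
Kp = p_A1^3 / (p_B2) with p_i = (n_i/n_T)·P.
At X = 0.414: the mole-fraction product g(X) = Π y_i^ν_i = 0.9784. Since Kp = g(X)·P^{2}, P = (Kp/g)^(1/2) = (22.1/0.9784)^(1/2) = 4.75 bar.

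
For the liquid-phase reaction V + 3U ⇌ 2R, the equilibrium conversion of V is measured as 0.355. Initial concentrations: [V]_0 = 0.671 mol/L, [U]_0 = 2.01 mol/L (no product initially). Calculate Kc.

Kc = 0.241 (mol/L)^-2

Let X = conversion of V.
Concentrations: [V] = 0.671 − 0.671X; [U] = 2.01 − 2.01X; [R] = 1.34X.
At X = 0.355: [V] = 0.433, [U] = 1.3, [R] = 0.476.
Kc = [R]^2 / ([V] [U]^3) = 0.241 (mol/L)^-2.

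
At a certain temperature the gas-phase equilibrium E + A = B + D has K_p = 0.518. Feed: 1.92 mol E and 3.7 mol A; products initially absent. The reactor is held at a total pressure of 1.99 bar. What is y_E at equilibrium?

Take 1.92 mol E as basis and let X be its fractional conversion, so ξ = 1.92X.
Mole table: n_E = 1.92 − 1.92X; n_A = 3.7 − 1.92X; n_B = 1.92X; n_D = 1.92X.
Since Δν = 0, n_T = 5.62 throughout.
With p_i = (n_i/n_T)P, K_p = p_B p_D / (p_E p_A).
Setting this equal to 0.518 and taking the physical root (0 < X < 1) gives X = 0.559.
Then n_E = 0.847, n_T = 5.62, so y_E = 0.151.

y_E = 0.151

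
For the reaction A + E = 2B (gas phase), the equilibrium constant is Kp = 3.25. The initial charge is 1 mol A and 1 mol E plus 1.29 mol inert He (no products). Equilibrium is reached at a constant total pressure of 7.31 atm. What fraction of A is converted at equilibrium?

X = 0.474

Take 1 mol A as basis and let X be its fractional conversion, so ξ = X.
Species balance: n_A = 1 − X; n_E = 1 − X; n_B = 2X; n_I = 1.29 (inert).
Since Δν = 0, n_T = 3.29 throughout.
Mole fractions y_i = n_i/n_T; Kp = p_B^2 / (p_A p_E) with p_i = y_i·P.
This yields a degree-2 equation in X; solving on (0,1), X = 0.474.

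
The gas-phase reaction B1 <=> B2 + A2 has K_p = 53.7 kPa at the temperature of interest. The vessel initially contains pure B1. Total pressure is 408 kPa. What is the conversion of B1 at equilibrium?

X = 0.341

Let X = conversion of B1 (basis 1 mol B1); extent of reaction ξ = X.
Species balance: n_B1 = 1 − X; n_B2 = X; n_A2 = X.
n_T = Σnᵢ = 1 + X.
y_i = n_i/n_T, p_i = y_i·P. K_p = p_B2 p_A2 / (p_B1).
Equating to 53.7 kPa and solving on 0 < X < 1: X = 0.341.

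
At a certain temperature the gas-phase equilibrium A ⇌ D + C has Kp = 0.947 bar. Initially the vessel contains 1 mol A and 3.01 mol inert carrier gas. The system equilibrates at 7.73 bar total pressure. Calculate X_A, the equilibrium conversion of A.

Let X = conversion of A (basis 1 mol A); extent of reaction ξ = X.
Moles: n_A = 1 − X; n_D = X; n_C = X; n_I = 3.01 (inert).
Total moles n_T = 4.01 + X.
With p_i = (n_i/n_T)P, Kp = p_D p_C / (p_A).
Substituting and setting equal to 0.947 bar gives a polynomial in X; the root in (0,1) is X = 0.517.

X = 0.517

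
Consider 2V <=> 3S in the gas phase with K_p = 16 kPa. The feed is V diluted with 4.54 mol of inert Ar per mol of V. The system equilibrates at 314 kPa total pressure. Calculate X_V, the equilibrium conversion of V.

X = 0.336

Take 1 mol V as basis and let X be its fractional conversion, so ξ = 0.5X.
At extent ξ: n_V = 1 − X; n_S = 1.5X; n_I = 4.54 (inert).
n_T = Σnᵢ = 5.54 + 0.5X.
Mole fractions y_i = n_i/n_T; K_p = p_S^3 / (p_V^2) with p_i = y_i·P.
This yields a degree-3 equation in X; solving on (0,1), X = 0.336.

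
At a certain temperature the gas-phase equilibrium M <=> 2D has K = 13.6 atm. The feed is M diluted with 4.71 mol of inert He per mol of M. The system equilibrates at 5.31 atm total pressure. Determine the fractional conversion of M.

Take 1 mol M as basis and let X be its fractional conversion, so ξ = X.
Mole table: n_M = 1 − X; n_D = 2X; n_I = 4.71 (inert).
Total moles n_T = 5.71 + X.
With p_i = (n_i/n_T)P, K = p_D^2 / (p_M).
Equating to 13.6 atm and solving on 0 < X < 1: X = 0.834.

X = 0.834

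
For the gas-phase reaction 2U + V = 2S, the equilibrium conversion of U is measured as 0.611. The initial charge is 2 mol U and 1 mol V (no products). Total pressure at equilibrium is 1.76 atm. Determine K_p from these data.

K_p = 8.61 atm^-1

Basis: 2 mol U initially; let X = conversion of U. Extent ξ = X.
At extent ξ: n_U = 2 − 2X; n_V = 1 − X; n_S = 2X.
n_T = Σnᵢ = 3 − X.
At X = 0.611: n_U = 0.778, n_V = 0.389, n_S = 1.22, n_T = 2.39.
p_i = (n_i/n_T)·P. K_p = p_S^2 / (p_U^2 p_V) = 8.61 atm^-1.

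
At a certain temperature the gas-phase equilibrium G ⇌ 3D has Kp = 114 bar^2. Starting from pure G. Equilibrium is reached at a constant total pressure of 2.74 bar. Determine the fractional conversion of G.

X = 0.850

Basis: 1 mol G initially; let X = conversion of G. Extent ξ = X.
Species balance: n_G = 1 − X; n_D = 3X.
n_T = Σnᵢ = 1 + 2X.
y_i = n_i/n_T, p_i = y_i·P. Kp = p_D^3 / (p_G).
This yields a degree-3 equation in X; solving on (0,1), X = 0.850.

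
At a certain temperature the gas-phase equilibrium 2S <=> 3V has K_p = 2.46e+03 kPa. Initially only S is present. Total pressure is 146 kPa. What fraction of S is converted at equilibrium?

Take 1 mol S as basis and let X be its fractional conversion, so ξ = 0.5X.
Mole table: n_S = 1 − X; n_V = 1.5X.
Summing: n_T = 1 + 0.5X.
y_i = n_i/n_T, p_i = y_i·P. K_p = p_V^3 / (p_S^2).
Setting this equal to 2.46e+03 kPa and taking the physical root (0 < X < 1) gives X = 0.751.

X = 0.751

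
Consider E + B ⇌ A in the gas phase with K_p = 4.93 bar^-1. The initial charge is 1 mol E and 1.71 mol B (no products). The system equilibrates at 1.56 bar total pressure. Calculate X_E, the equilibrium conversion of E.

Basis: 1 mol E initially; let X = conversion of E. Extent ξ = X.
Species balance: n_E = 1 − X; n_B = 1.71 − X; n_A = X.
Total moles n_T = 2.71 − X.
Mole fractions y_i = n_i/n_T; K_p = p_A / (p_E p_B) with p_i = y_i·P.
Substituting and setting equal to 4.93 bar^-1 gives a polynomial in X; the root in (0,1) is X = 0.787.

X = 0.787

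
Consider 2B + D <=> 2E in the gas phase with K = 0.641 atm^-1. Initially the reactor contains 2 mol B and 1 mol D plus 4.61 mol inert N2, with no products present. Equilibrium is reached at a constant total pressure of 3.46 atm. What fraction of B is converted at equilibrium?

X = 0.314

Take 2 mol B as basis and let X be its fractional conversion, so ξ = X.
At extent ξ: n_B = 2 − 2X; n_D = 1 − X; n_E = 2X; n_I = 4.61 (inert).
Summing: n_T = 7.61 − X.
With p_i = (n_i/n_T)P, K = p_E^2 / (p_B^2 p_D).
Substituting and setting equal to 0.641 atm^-1 gives a polynomial in X; the root in (0,1) is X = 0.314.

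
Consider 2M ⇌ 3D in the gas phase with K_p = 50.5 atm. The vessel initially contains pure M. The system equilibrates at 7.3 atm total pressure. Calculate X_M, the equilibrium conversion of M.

X = 0.669

Basis: 1 mol M initially; let X = conversion of M. Extent ξ = 0.5X.
Species balance: n_M = 1 − X; n_D = 1.5X.
Summing: n_T = 1 + 0.5X.
With p_i = (n_i/n_T)P, K_p = p_D^3 / (p_M^2).
Setting this equal to 50.5 atm and taking the physical root (0 < X < 1) gives X = 0.669.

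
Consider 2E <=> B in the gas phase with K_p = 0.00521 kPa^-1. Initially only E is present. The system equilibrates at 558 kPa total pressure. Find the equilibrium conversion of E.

X = 0.719

Take 1 mol E as basis and let X be its fractional conversion, so ξ = 0.5X.
Species balance: n_E = 1 − X; n_B = 0.5X.
Summing: n_T = 1 − 0.5X.
With p_i = (n_i/n_T)P, K_p = p_B / (p_E^2).
This yields a degree-2 equation in X; solving on (0,1), X = 0.719.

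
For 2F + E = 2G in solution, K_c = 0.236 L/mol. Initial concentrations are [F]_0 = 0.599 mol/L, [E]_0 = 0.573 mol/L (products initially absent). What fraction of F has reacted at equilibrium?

Let X = conversion of F; extent ξ = 0.599X/2 mol/L.
Concentrations: [F] = 0.599 − 0.599X; [E] = 0.573 − 0.299X; [G] = 0.599X.
K_c = [G]^2 / ([F]^2 [E]).
Solving K_c = 0.236 for X ∈ (0,1): X = 0.255.

X = 0.255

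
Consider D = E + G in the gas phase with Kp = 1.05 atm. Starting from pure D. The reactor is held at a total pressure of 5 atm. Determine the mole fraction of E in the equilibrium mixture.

y_E = 0.294

Basis: 1 mol D initially; let X = conversion of D. Extent ξ = X.
Mole table: n_D = 1 − X; n_E = X; n_G = X.
Total moles n_T = 1 + X.
With p_i = (n_i/n_T)P, Kp = p_E p_G / (p_D).
This yields a degree-2 equation in X; solving on (0,1), X = 0.417.
Then n_E = 0.417, n_T = 1.42, so y_E = 0.294.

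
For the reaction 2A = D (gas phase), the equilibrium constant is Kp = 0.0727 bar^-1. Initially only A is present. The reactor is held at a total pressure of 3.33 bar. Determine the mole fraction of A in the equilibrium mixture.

Basis: 1 mol A initially; let X = conversion of A. Extent ξ = 0.5X.
Mole table: n_A = 1 − X; n_D = 0.5X.
Total moles n_T = 1 − 0.5X.
Mole fractions y_i = n_i/n_T; Kp = p_D / (p_A^2) with p_i = y_i·P.
Substituting and setting equal to 0.0727 bar^-1 gives a polynomial in X; the root in (0,1) is X = 0.287.
Then n_A = 0.713, n_T = 0.856, so y_A = 0.832.

y_A = 0.832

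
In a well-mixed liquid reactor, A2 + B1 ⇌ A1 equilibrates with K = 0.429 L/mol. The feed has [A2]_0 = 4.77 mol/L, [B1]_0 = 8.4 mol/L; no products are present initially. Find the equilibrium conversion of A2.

X = 0.687

Let X = conversion of A2; extent ξ = 4.77·X mol/L.
Concentrations: [A2] = 4.77 − 4.77X; [B1] = 8.4 − 4.77X; [A1] = 4.77X.
K = [A1] / ([A2] [B1]).
Solving K = 0.429 for X ∈ (0,1): X = 0.687.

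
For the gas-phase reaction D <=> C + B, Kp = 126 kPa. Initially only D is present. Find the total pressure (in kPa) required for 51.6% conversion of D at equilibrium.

P = 347 kPa

Take 1 mol D as basis and let X be its fractional conversion, so ξ = X.
Mole table: n_D = 1 − X; n_C = X; n_B = X.
Summing: n_T = 1 + X.
Kp = p_C p_B / (p_D) with p_i = (n_i/n_T)·P.
At X = 0.516: the mole-fraction product g(X) = Π y_i^ν_i = 0.3629. Since Kp = g(X)·P^{1}, P = (Kp/g)^(1/1) = (126/0.3629)^(1/1) = 347 kPa.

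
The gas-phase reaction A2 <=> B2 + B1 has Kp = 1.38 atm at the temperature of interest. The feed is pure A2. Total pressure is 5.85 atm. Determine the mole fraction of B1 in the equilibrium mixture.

Basis: 1 mol A2 initially; let X = conversion of A2. Extent ξ = X.
Species balance: n_A2 = 1 − X; n_B2 = X; n_B1 = X.
Total moles n_T = 1 + X.
With p_i = (n_i/n_T)P, Kp = p_B2 p_B1 / (p_A2).
This yields a degree-2 equation in X; solving on (0,1), X = 0.437.
Then n_B1 = 0.437, n_T = 1.44, so y_B1 = 0.304.

y_B1 = 0.304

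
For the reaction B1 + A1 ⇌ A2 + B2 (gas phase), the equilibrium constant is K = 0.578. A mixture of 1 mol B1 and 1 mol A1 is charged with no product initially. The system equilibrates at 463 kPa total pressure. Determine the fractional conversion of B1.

Let X = conversion of B1 (basis 1 mol B1); extent of reaction ξ = X.
Moles: n_B1 = 1 − X; n_A1 = 1 − X; n_A2 = X; n_B2 = X.
n_T stays at 2 (no change in mole number).
Mole fractions y_i = n_i/n_T; K = p_A2 p_B2 / (p_B1 p_A1) with p_i = y_i·P.
Setting this equal to 0.578 and taking the physical root (0 < X < 1) gives X = 0.432.

X = 0.432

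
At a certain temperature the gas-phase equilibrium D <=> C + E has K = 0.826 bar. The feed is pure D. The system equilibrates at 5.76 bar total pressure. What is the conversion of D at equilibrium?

Take 1 mol D as basis and let X be its fractional conversion, so ξ = X.
Moles: n_D = 1 − X; n_C = X; n_E = X.
n_T = Σnᵢ = 1 + X.
With p_i = (n_i/n_T)P, K = p_C p_E / (p_D).
Equating to 0.826 bar and solving on 0 < X < 1: X = 0.354.

X = 0.354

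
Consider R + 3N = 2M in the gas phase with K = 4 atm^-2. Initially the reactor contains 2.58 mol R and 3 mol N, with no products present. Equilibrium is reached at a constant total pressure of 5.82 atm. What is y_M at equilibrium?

Take 3 mol N as basis and let X be its fractional conversion, so ξ = X.
Species balance: n_R = 2.58 − X; n_N = 3 − 3X; n_M = 2X.
Summing: n_T = 5.58 − 2X.
With p_i = (n_i/n_T)P, K = p_M^2 / (p_R p_N^3).
This yields a degree-4 equation in X; solving on (0,1), X = 0.814.
Then n_M = 1.63, n_T = 3.95, so y_M = 0.412.

y_M = 0.412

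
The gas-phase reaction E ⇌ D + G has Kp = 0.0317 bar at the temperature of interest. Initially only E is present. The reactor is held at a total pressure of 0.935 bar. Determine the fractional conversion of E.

X = 0.181

Take 1 mol E as basis and let X be its fractional conversion, so ξ = X.
Species balance: n_E = 1 − X; n_D = X; n_G = X.
Summing: n_T = 1 + X.
Mole fractions y_i = n_i/n_T; Kp = p_D p_G / (p_E) with p_i = y_i·P.
This yields a degree-2 equation in X; solving on (0,1), X = 0.181.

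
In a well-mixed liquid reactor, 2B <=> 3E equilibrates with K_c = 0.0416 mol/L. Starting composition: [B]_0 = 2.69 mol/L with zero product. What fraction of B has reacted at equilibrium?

Let X = conversion of B; extent ξ = 2.69X/2 mol/L.
Concentrations: [B] = 2.69 − 2.69X; [E] = 4.04X.
K_c = [E]^3 / ([B]^2).
Solving K_c = 0.0416 for X ∈ (0,1): X = 0.149.

X = 0.149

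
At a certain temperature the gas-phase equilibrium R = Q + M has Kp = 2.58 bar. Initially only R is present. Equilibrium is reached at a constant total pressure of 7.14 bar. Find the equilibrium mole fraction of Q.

y_Q = 0.340

Let X = conversion of R (basis 1 mol R); extent of reaction ξ = X.
Mole table: n_R = 1 − X; n_Q = X; n_M = X.
n_T = Σnᵢ = 1 + X.
With p_i = (n_i/n_T)P, Kp = p_Q p_M / (p_R).
Substituting and setting equal to 2.58 bar gives a polynomial in X; the root in (0,1) is X = 0.515.
Then n_Q = 0.515, n_T = 1.52, so y_Q = 0.340.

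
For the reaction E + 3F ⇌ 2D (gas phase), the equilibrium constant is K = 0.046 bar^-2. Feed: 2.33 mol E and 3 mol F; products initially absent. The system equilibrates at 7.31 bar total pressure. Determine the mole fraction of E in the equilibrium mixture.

Take 3 mol F as basis and let X be its fractional conversion, so ξ = X.
At extent ξ: n_E = 2.33 − X; n_F = 3 − 3X; n_D = 2X.
n_T = Σnᵢ = 5.33 − 2X.
Mole fractions y_i = n_i/n_T; K = p_D^2 / (p_E p_F^3) with p_i = y_i·P.
Setting this equal to 0.046 bar^-2 and taking the physical root (0 < X < 1) gives X = 0.478.
Then n_E = 1.85, n_T = 4.37, so y_E = 0.423.

y_E = 0.423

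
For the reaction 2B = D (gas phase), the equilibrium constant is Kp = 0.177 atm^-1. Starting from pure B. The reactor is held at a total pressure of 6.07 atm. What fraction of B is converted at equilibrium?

X = 0.566

Basis: 1 mol B initially; let X = conversion of B. Extent ξ = 0.5X.
Mole table: n_B = 1 − X; n_D = 0.5X.
Total moles n_T = 1 − 0.5X.
With p_i = (n_i/n_T)P, Kp = p_D / (p_B^2).
Substituting and setting equal to 0.177 atm^-1 gives a polynomial in X; the root in (0,1) is X = 0.566.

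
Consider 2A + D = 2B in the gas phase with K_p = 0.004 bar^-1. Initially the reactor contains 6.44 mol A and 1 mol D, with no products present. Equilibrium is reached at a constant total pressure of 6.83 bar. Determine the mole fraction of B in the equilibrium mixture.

Take 1 mol D as basis and let X be its fractional conversion, so ξ = X.
Moles: n_A = 6.44 − 2X; n_D = 1 − X; n_B = 2X.
Summing: n_T = 7.44 − X.
Mole fractions y_i = n_i/n_T; K_p = p_B^2 / (p_A^2 p_D) with p_i = y_i·P.
This yields a degree-3 equation in X; solving on (0,1), X = 0.170.
Then n_B = 0.341, n_T = 7.27, so y_B = 0.047.

y_B = 0.047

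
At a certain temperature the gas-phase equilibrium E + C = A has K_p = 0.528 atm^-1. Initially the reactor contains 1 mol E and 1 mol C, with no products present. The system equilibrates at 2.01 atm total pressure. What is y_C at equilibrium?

Let X = conversion of E (basis 1 mol E); extent of reaction ξ = X.
Moles: n_E = 1 − X; n_C = 1 − X; n_A = X.
Total moles n_T = 2 − X.
With p_i = (n_i/n_T)P, K_p = p_A / (p_E p_C).
Equating to 0.528 atm^-1 and solving on 0 < X < 1: X = 0.303.
Then n_C = 0.697, n_T = 1.7, so y_C = 0.411.

y_C = 0.411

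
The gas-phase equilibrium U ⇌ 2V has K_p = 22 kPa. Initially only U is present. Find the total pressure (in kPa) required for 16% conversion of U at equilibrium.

P = 209 kPa

Let X = conversion of U (basis 1 mol U); extent of reaction ξ = X.
At extent ξ: n_U = 1 − X; n_V = 2X.
n_T = Σnᵢ = 1 + X.
K_p = p_V^2 / (p_U) with p_i = (n_i/n_T)·P.
At X = 0.16: the mole-fraction product g(X) = Π y_i^ν_i = 0.1051. Since K_p = g(X)·P^{1}, P = (K_p/g)^(1/1) = (22/0.1051)^(1/1) = 209 kPa.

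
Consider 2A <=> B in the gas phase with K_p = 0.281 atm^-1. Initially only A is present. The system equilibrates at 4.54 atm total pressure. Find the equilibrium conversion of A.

Basis: 1 mol A initially; let X = conversion of A. Extent ξ = 0.5X.
Mole table: n_A = 1 − X; n_B = 0.5X.
Total moles n_T = 1 − 0.5X.
y_i = n_i/n_T, p_i = y_i·P. K_p = p_B / (p_A^2).
Substituting and setting equal to 0.281 atm^-1 gives a polynomial in X; the root in (0,1) is X = 0.595.

X = 0.595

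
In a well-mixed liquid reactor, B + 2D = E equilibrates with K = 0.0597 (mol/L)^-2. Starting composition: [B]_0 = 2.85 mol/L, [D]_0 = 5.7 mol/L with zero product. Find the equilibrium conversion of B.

Let X = conversion of B; extent ξ = 2.85·X mol/L.
Concentrations: [B] = 2.85 − 2.85X; [D] = 5.7 − 5.7X; [E] = 2.85X.
K = [E] / ([B] [D]^2).
Equating to 0.0597 (mol/L)^-2: the physical root is X = 0.406.

X = 0.406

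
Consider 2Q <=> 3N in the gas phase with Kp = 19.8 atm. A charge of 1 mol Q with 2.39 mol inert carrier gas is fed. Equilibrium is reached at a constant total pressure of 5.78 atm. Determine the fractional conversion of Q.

Let X = conversion of Q (basis 1 mol Q); extent of reaction ξ = 0.5X.
Species balance: n_Q = 1 − X; n_N = 1.5X; n_I = 2.39 (inert).
Total moles n_T = 3.39 + 0.5X.
Mole fractions y_i = n_i/n_T; Kp = p_N^3 / (p_Q^2) with p_i = y_i·P.
This yields a degree-3 equation in X; solving on (0,1), X = 0.700.

X = 0.700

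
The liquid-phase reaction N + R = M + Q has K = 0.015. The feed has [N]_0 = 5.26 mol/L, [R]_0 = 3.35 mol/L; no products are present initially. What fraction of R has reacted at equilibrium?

Let X = conversion of R; extent ξ = 3.35·X mol/L.
Concentrations: [N] = 5.26 − 3.35X; [R] = 3.35 − 3.35X; [M] = 3.35X; [Q] = 3.35X.
K = [M] [Q] / ([N] [R]).
Setting equal to 0.015 and solving for X on (0,1) gives X = 0.136.

X = 0.136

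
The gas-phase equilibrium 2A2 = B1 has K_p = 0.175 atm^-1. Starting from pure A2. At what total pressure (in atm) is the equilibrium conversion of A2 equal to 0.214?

P = 0.884 atm

Take 1 mol A2 as basis and let X be its fractional conversion, so ξ = 0.5X.
Mole table: n_A2 = 1 − X; n_B1 = 0.5X.
Total moles n_T = 1 − 0.5X.
K_p = p_B1 / (p_A2^2) with p_i = (n_i/n_T)·P.
At X = 0.214: the mole-fraction product g(X) = Π y_i^ν_i = 0.1547. Since K_p = g(X)·P^{-1}, P = (g/K_p)^(1/1) = (0.1547/0.175)^(1/1) = 0.884 atm.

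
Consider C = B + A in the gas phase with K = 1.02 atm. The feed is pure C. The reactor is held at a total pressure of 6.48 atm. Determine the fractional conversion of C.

Basis: 1 mol C initially; let X = conversion of C. Extent ξ = X.
Mole table: n_C = 1 − X; n_B = X; n_A = X.
Total moles n_T = 1 + X.
With p_i = (n_i/n_T)P, K = p_B p_A / (p_C).
Substituting and setting equal to 1.02 atm gives a polynomial in X; the root in (0,1) is X = 0.369.

X = 0.369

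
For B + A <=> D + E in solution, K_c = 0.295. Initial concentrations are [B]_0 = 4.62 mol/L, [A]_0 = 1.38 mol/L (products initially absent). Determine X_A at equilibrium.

Let X = conversion of A; extent ξ = 1.38·X mol/L.
Concentrations: [B] = 4.62 − 1.38X; [A] = 1.38 − 1.38X; [D] = 1.38X; [E] = 1.38X.
K_c = [D] [E] / ([B] [A]).
Solving K_c = 0.295 for X ∈ (0,1): X = 0.583.

X = 0.583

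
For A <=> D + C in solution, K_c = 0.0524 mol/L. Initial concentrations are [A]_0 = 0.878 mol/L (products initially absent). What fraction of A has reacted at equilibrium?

Let X = conversion of A; extent ξ = 0.878·X mol/L.
Concentrations: [A] = 0.878 − 0.878X; [D] = 0.878X; [C] = 0.878X.
K_c = [D] [C] / ([A]).
This equals 0.0524 at X = 0.216 (the root in 0 < X < 1).

X = 0.216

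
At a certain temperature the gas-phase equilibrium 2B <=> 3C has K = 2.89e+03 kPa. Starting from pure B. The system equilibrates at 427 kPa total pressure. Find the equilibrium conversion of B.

Let X = conversion of B (basis 1 mol B); extent of reaction ξ = 0.5X.
Species balance: n_B = 1 − X; n_C = 1.5X.
Summing: n_T = 1 + 0.5X.
y_i = n_i/n_T, p_i = y_i·P. K = p_C^3 / (p_B^2).
Setting this equal to 2.89e+03 kPa and taking the physical root (0 < X < 1) gives X = 0.667.

X = 0.667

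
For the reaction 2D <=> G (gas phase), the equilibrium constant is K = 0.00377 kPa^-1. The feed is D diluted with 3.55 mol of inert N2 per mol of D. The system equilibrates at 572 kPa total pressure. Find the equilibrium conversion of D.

Basis: 1 mol D initially; let X = conversion of D. Extent ξ = 0.5X.
Moles: n_D = 1 − X; n_G = 0.5X; n_I = 3.55 (inert).
Total moles n_T = 4.55 − 0.5X.
Mole fractions y_i = n_i/n_T; K = p_G / (p_D^2) with p_i = y_i·P.
Equating to 0.00377 kPa^-1 and solving on 0 < X < 1: X = 0.380.

X = 0.380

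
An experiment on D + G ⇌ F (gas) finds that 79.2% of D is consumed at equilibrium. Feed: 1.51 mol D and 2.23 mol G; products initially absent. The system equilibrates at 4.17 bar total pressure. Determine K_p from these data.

Let X = conversion of D (basis 1.51 mol D); extent of reaction ξ = 1.51X.
Moles: n_D = 1.51 − 1.51X; n_G = 2.23 − 1.51X; n_F = 1.51X.
n_T = Σnᵢ = 3.74 − 1.51X.
At X = 0.792: n_D = 0.314, n_G = 1.03, n_F = 1.2, n_T = 2.54.
p_i = (n_i/n_T)·P. K_p = p_F / (p_D p_G) = 2.25 bar^-1.

K_p = 2.25 bar^-1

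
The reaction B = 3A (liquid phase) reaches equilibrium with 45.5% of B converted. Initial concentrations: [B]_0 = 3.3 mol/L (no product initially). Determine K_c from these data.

K_c = 50.8 (mol/L)^2

Let X = conversion of B.
Concentrations: [B] = 3.3 − 3.3X; [A] = 9.9X.
At X = 0.455: [B] = 1.8, [A] = 4.5.
K_c = [A]^3 / ([B]) = 50.8 (mol/L)^2.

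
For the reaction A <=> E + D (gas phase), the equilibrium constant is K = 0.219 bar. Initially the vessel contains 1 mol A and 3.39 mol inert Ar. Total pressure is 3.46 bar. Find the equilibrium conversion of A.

X = 0.420

Basis: 1 mol A initially; let X = conversion of A. Extent ξ = X.
Species balance: n_A = 1 − X; n_E = X; n_D = X; n_I = 3.39 (inert).
Summing: n_T = 4.39 + X.
With p_i = (n_i/n_T)P, K = p_E p_D / (p_A).
This yields a degree-2 equation in X; solving on (0,1), X = 0.420.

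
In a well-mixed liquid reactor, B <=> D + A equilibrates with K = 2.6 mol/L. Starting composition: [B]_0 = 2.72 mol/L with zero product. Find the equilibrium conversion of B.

X = 0.610

Let X = conversion of B; extent ξ = 2.72·X mol/L.
Concentrations: [B] = 2.72 − 2.72X; [D] = 2.72X; [A] = 2.72X.
K = [D] [A] / ([B]).
Equating to 2.6 mol/L: the physical root is X = 0.610.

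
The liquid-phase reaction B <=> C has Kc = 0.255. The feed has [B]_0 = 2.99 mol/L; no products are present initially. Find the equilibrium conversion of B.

X = 0.203

Let X = conversion of B; extent ξ = 2.99·X mol/L.
Concentrations: [B] = 2.99 − 2.99X; [C] = 2.99X.
Kc = [C] / ([B]).
Equating to 0.255: the physical root is X = 0.203.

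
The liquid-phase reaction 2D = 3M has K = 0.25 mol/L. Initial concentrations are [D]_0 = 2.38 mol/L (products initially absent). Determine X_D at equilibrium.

Let X = conversion of D; extent ξ = 2.38X/2 mol/L.
Concentrations: [D] = 2.38 − 2.38X; [M] = 3.57X.
K = [M]^3 / ([D]^2).
Setting equal to 0.25 and solving for X on (0,1) gives X = 0.258.

X = 0.258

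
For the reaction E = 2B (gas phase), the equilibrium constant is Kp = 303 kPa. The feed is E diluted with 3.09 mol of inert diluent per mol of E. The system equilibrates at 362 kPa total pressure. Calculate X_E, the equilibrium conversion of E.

X = 0.615

Basis: 1 mol E initially; let X = conversion of E. Extent ξ = X.
At extent ξ: n_E = 1 − X; n_B = 2X; n_I = 3.09 (inert).
Total moles n_T = 4.09 + X.
Mole fractions y_i = n_i/n_T; Kp = p_B^2 / (p_E) with p_i = y_i·P.
This yields a degree-2 equation in X; solving on (0,1), X = 0.615.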